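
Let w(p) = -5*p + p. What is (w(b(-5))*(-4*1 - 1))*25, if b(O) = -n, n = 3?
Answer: -1500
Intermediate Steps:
b(O) = -3 (b(O) = -1*3 = -3)
w(p) = -4*p
(w(b(-5))*(-4*1 - 1))*25 = ((-4*(-3))*(-4*1 - 1))*25 = (12*(-4 - 1))*25 = (12*(-5))*25 = -60*25 = -1500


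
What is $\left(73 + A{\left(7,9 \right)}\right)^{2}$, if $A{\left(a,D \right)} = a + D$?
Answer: $7921$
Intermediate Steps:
$A{\left(a,D \right)} = D + a$
$\left(73 + A{\left(7,9 \right)}\right)^{2} = \left(73 + \left(9 + 7\right)\right)^{2} = \left(73 + 16\right)^{2} = 89^{2} = 7921$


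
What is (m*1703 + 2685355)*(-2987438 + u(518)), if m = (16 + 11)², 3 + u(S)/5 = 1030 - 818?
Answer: -11727093460906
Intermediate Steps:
u(S) = 1045 (u(S) = -15 + 5*(1030 - 818) = -15 + 5*212 = -15 + 1060 = 1045)
m = 729 (m = 27² = 729)
(m*1703 + 2685355)*(-2987438 + u(518)) = (729*1703 + 2685355)*(-2987438 + 1045) = (1241487 + 2685355)*(-2986393) = 3926842*(-2986393) = -11727093460906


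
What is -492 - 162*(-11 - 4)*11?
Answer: 26238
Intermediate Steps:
-492 - 162*(-11 - 4)*11 = -492 - (-2430)*11 = -492 - 162*(-165) = -492 + 26730 = 26238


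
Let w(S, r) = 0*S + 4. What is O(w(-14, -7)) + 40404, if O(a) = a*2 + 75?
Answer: 40487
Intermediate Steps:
w(S, r) = 4 (w(S, r) = 0 + 4 = 4)
O(a) = 75 + 2*a (O(a) = 2*a + 75 = 75 + 2*a)
O(w(-14, -7)) + 40404 = (75 + 2*4) + 40404 = (75 + 8) + 40404 = 83 + 40404 = 40487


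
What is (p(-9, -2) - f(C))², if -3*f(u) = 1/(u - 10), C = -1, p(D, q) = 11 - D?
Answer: 434281/1089 ≈ 398.79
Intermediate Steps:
f(u) = -1/(3*(-10 + u)) (f(u) = -1/(3*(u - 10)) = -1/(3*(-10 + u)))
(p(-9, -2) - f(C))² = ((11 - 1*(-9)) - (-1)/(-30 + 3*(-1)))² = ((11 + 9) - (-1)/(-30 - 3))² = (20 - (-1)/(-33))² = (20 - (-1)*(-1)/33)² = (20 - 1*1/33)² = (20 - 1/33)² = (659/33)² = 434281/1089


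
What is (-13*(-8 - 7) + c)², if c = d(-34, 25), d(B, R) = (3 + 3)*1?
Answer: 40401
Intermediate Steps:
d(B, R) = 6 (d(B, R) = 6*1 = 6)
c = 6
(-13*(-8 - 7) + c)² = (-13*(-8 - 7) + 6)² = (-13*(-15) + 6)² = (195 + 6)² = 201² = 40401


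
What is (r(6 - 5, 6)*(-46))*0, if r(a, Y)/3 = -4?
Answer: 0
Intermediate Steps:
r(a, Y) = -12 (r(a, Y) = 3*(-4) = -12)
(r(6 - 5, 6)*(-46))*0 = -12*(-46)*0 = 552*0 = 0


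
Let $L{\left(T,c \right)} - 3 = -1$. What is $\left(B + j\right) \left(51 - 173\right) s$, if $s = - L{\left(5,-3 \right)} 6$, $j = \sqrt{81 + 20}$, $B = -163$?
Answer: $-238632 + 1464 \sqrt{101} \approx -2.2392 \cdot 10^{5}$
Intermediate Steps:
$L{\left(T,c \right)} = 2$ ($L{\left(T,c \right)} = 3 - 1 = 2$)
$j = \sqrt{101} \approx 10.05$
$s = -12$ ($s = \left(-1\right) 2 \cdot 6 = \left(-2\right) 6 = -12$)
$\left(B + j\right) \left(51 - 173\right) s = \left(-163 + \sqrt{101}\right) \left(51 - 173\right) \left(-12\right) = \left(-163 + \sqrt{101}\right) \left(-122\right) \left(-12\right) = \left(19886 - 122 \sqrt{101}\right) \left(-12\right) = -238632 + 1464 \sqrt{101}$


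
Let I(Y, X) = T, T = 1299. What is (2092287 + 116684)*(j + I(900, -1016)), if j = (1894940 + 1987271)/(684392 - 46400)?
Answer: 1839263959790249/637992 ≈ 2.8829e+9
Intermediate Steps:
j = 3882211/637992 ≈ 6.0850
I(Y, X) = 1299
(2092287 + 116684)*(j + I(900, -1016)) = (2092287 + 116684)*(3882211/637992 + 1299) = 2208971*(832633819/637992) = 1839263959790249/637992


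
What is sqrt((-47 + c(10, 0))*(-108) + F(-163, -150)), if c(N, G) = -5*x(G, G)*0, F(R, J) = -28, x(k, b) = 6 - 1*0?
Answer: 2*sqrt(1262) ≈ 71.049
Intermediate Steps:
x(k, b) = 6 (x(k, b) = 6 + 0 = 6)
c(N, G) = 0 (c(N, G) = -5*6*0 = -30*0 = 0)
sqrt((-47 + c(10, 0))*(-108) + F(-163, -150)) = sqrt((-47 + 0)*(-108) - 28) = sqrt(-47*(-108) - 28) = sqrt(5076 - 28) = sqrt(5048) = 2*sqrt(1262)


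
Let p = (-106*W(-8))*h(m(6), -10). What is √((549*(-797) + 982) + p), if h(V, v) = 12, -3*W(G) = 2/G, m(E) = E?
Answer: I*√436677 ≈ 660.82*I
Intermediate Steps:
W(G) = -2/(3*G)
p = -106 (p = -(-212)/(3*(-8))*12 = -(-212)*(-1)/(3*8)*12 = -106*1/12*12 = -53/6*12 = -106)
√((549*(-797) + 982) + p) = √((549*(-797) + 982) - 106) = √((-437553 + 982) - 106) = √(-436571 - 106) = √(-436677) = I*√436677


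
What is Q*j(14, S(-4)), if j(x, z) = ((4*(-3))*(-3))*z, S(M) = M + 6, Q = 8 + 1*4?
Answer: 864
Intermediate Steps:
Q = 12 (Q = 8 + 4 = 12)
S(M) = 6 + M
j(x, z) = 36*z (j(x, z) = (-12*(-3))*z = 36*z)
Q*j(14, S(-4)) = 12*(36*(6 - 4)) = 12*(36*2) = 12*72 = 864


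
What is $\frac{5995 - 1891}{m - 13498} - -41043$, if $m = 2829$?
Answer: $\frac{437883663}{10669} \approx 41043.0$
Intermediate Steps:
$\frac{5995 - 1891}{m - 13498} - -41043 = \frac{5995 - 1891}{2829 - 13498} - -41043 = \frac{4104}{-10669} + 41043 = 4104 \left(- \frac{1}{10669}\right) + 41043 = - \frac{4104}{10669} + 41043 = \frac{437883663}{10669}$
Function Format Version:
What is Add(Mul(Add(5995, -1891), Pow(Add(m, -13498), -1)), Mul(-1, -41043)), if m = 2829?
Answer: Rational(437883663, 10669) ≈ 41043.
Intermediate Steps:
Add(Mul(Add(5995, -1891), Pow(Add(m, -13498), -1)), Mul(-1, -41043)) = Add(Mul(Add(5995, -1891), Pow(Add(2829, -13498), -1)), Mul(-1, -41043)) = Add(Mul(4104, Pow(-10669, -1)), 41043) = Add(Mul(4104, Rational(-1, 10669)), 41043) = Add(Rational(-4104, 10669), 41043) = Rational(437883663, 10669)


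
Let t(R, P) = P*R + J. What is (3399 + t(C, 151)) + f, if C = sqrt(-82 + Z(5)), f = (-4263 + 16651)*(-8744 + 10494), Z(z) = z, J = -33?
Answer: 21682366 + 151*I*sqrt(77) ≈ 2.1682e+7 + 1325.0*I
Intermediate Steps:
f = 21679000 (f = 12388*1750 = 21679000)
C = I*sqrt(77) (C = sqrt(-82 + 5) = sqrt(-77) = I*sqrt(77) ≈ 8.775*I)
t(R, P) = -33 + P*R (t(R, P) = P*R - 33 = -33 + P*R)
(3399 + t(C, 151)) + f = (3399 + (-33 + 151*(I*sqrt(77)))) + 21679000 = (3399 + (-33 + 151*I*sqrt(77))) + 21679000 = (3366 + 151*I*sqrt(77)) + 21679000 = 21682366 + 151*I*sqrt(77)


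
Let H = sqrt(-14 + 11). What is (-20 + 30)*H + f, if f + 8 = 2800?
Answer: 2792 + 10*I*sqrt(3) ≈ 2792.0 + 17.32*I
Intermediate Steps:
H = I*sqrt(3) (H = sqrt(-3) = I*sqrt(3) ≈ 1.732*I)
f = 2792 (f = -8 + 2800 = 2792)
(-20 + 30)*H + f = (-20 + 30)*(I*sqrt(3)) + 2792 = 10*(I*sqrt(3)) + 2792 = 10*I*sqrt(3) + 2792 = 2792 + 10*I*sqrt(3)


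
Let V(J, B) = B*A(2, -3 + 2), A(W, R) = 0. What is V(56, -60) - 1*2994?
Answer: -2994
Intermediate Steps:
V(J, B) = 0 (V(J, B) = B*0 = 0)
V(56, -60) - 1*2994 = 0 - 1*2994 = 0 - 2994 = -2994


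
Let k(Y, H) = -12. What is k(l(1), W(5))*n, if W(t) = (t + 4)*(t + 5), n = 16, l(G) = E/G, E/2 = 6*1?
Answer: -192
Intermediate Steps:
E = 12 (E = 2*(6*1) = 2*6 = 12)
l(G) = 12/G
W(t) = (4 + t)*(5 + t)
k(l(1), W(5))*n = -12*16 = -192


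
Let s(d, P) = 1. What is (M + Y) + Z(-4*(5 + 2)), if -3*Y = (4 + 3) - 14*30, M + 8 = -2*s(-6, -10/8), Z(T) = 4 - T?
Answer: 479/3 ≈ 159.67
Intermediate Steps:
M = -10 (M = -8 - 2*1 = -8 - 2 = -10)
Y = 413/3 (Y = -((4 + 3) - 14*30)/3 = -(7 - 420)/3 = -⅓*(-413) = 413/3 ≈ 137.67)
(M + Y) + Z(-4*(5 + 2)) = (-10 + 413/3) + (4 - (-4)*(5 + 2)) = 383/3 + (4 - (-4)*7) = 383/3 + (4 - 1*(-28)) = 383/3 + (4 + 28) = 383/3 + 32 = 479/3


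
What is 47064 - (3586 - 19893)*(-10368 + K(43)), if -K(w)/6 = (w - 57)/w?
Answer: -7266658428/43 ≈ -1.6899e+8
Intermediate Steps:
K(w) = -6*(-57 + w)/w (K(w) = -6*(w - 57)/w = -6*(-57 + w)/w)
47064 - (3586 - 19893)*(-10368 + K(43)) = 47064 - (3586 - 19893)*(-10368 + (-6 + 342/43)) = 47064 - (-16307)*(-10368 + (-6 + 342*(1/43))) = 47064 - (-16307)*(-10368 + (-6 + 342/43)) = 47064 - (-16307)*(-10368 + 84/43) = 47064 - (-16307)*(-445740)/43 = 47064 - 1*7268682180/43 = 47064 - 7268682180/43 = -7266658428/43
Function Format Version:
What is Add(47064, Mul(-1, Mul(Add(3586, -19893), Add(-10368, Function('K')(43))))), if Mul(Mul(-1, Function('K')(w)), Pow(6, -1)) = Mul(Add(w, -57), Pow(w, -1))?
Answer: Rational(-7266658428, 43) ≈ -1.6899e+8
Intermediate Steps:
Function('K')(w) = Mul(-6, Pow(w, -1), Add(-57, w)) (Function('K')(w) = Mul(-6, Mul(Add(w, -57), Pow(w, -1))) = Mul(-6, Mul(Add(-57, w), Pow(w, -1))) = Mul(-6, Mul(Pow(w, -1), Add(-57, w))) = Mul(-6, Pow(w, -1), Add(-57, w)))
Add(47064, Mul(-1, Mul(Add(3586, -19893), Add(-10368, Function('K')(43))))) = Add(47064, Mul(-1, Mul(Add(3586, -19893), Add(-10368, Add(-6, Mul(342, Pow(43, -1))))))) = Add(47064, Mul(-1, Mul(-16307, Add(-10368, Add(-6, Mul(342, Rational(1, 43))))))) = Add(47064, Mul(-1, Mul(-16307, Add(-10368, Add(-6, Rational(342, 43)))))) = Add(47064, Mul(-1, Mul(-16307, Add(-10368, Rational(84, 43))))) = Add(47064, Mul(-1, Mul(-16307, Rational(-445740, 43)))) = Add(47064, Mul(-1, Rational(7268682180, 43))) = Add(47064, Rational(-7268682180, 43)) = Rational(-7266658428, 43)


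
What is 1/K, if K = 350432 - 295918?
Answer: 1/54514 ≈ 1.8344e-5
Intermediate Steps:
K = 54514
1/K = 1/54514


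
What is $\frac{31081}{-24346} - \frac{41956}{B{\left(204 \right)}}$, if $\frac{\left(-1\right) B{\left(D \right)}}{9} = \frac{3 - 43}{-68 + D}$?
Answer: $- \frac{17366231837}{1095570} \approx -15851.0$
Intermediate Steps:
$B{\left(D \right)} = \frac{360}{-68 + D}$ ($B{\left(D \right)} = - 9 \frac{3 - 43}{-68 + D} = - 9 \left(- \frac{40}{-68 + D}\right) = \frac{360}{-68 + D}$)
$\frac{31081}{-24346} - \frac{41956}{B{\left(204 \right)}} = \frac{31081}{-24346} - \frac{41956}{360 \frac{1}{-68 + 204}} = 31081 \left(- \frac{1}{24346}\right) - \frac{41956}{360 \cdot \frac{1}{136}} = - \frac{31081}{24346} - \frac{41956}{360 \cdot \frac{1}{136}} = - \frac{31081}{24346} - \frac{41956}{\frac{45}{17}} = - \frac{31081}{24346} - \frac{713252}{45} = - \frac{17366231837}{1095570}$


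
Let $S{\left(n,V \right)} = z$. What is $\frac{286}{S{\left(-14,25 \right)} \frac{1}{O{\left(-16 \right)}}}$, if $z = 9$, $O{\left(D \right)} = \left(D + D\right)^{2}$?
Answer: $\frac{292864}{9} \approx 32540.0$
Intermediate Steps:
$O{\left(D \right)} = 4 D^{2}$ ($O{\left(D \right)} = \left(2 D\right)^{2} = 4 D^{2}$)
$S{\left(n,V \right)} = 9$
$\frac{286}{S{\left(-14,25 \right)} \frac{1}{O{\left(-16 \right)}}} = \frac{286}{9 \frac{1}{4 \left(-16\right)^{2}}} = \frac{286}{9 \frac{1}{4 \cdot 256}} = \frac{286}{9 \cdot \frac{1}{1024}} = \frac{286}{\frac{9}{1024}} = 286 \cdot \frac{1024}{9} = \frac{292864}{9}$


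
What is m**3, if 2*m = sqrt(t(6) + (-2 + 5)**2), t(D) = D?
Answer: 15*sqrt(15)/8 ≈ 7.2618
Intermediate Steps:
m = sqrt(15)/2 (m = sqrt(6 + (-2 + 5)**2)/2 = sqrt(6 + 3**2)/2 = sqrt(6 + 9)/2 = sqrt(15)/2 ≈ 1.9365)
m**3 = (sqrt(15)/2)**3 = 15*sqrt(15)/8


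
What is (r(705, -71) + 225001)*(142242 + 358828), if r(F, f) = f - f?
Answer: 112741251070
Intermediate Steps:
r(F, f) = 0
(r(705, -71) + 225001)*(142242 + 358828) = (0 + 225001)*(142242 + 358828) = 225001*501070 = 112741251070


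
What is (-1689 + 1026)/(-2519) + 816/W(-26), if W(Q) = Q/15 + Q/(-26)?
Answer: -2802297/2519 ≈ -1112.5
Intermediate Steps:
W(Q) = 11*Q/390 (W(Q) = Q*(1/15) + Q*(-1/26) = Q/15 - Q/26 = 11*Q/390)
(-1689 + 1026)/(-2519) + 816/W(-26) = (-1689 + 1026)/(-2519) + 816/(((11/390)*(-26))) = -663*(-1/2519) + 816/(-11/15) = 663/2519 + 816*(-15/11) = 663/2519 - 12240/11 = -2802297/2519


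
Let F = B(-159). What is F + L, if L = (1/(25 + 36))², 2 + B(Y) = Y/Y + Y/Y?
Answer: 1/3721 ≈ 0.00026874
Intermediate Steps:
B(Y) = 0 (B(Y) = -2 + (Y/Y + Y/Y) = -2 + (1 + 1) = -2 + 2 = 0)
F = 0
L = 1/3721 (L = (1/61)² = 1/3721 ≈ 0.00026874)
F + L = 0 + 1/3721 = 1/3721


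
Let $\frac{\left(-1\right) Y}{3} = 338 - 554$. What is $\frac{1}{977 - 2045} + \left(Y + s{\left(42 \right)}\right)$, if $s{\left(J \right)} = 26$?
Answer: $\frac{719831}{1068} \approx 674.0$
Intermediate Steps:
$Y = 648$ ($Y = - 3 \left(338 - 554\right) = \left(-3\right) \left(-216\right) = 648$)
$\frac{1}{977 - 2045} + \left(Y + s{\left(42 \right)}\right) = \frac{1}{977 - 2045} + \left(648 + 26\right) = \frac{1}{-1068} + 674 = - \frac{1}{1068} + 674 = \frac{719831}{1068}$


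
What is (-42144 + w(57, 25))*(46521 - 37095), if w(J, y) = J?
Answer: -396712062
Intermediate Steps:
(-42144 + w(57, 25))*(46521 - 37095) = (-42144 + 57)*(46521 - 37095) = -42087*9426 = -396712062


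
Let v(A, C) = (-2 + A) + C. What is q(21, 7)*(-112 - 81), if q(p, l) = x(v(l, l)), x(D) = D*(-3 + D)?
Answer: -20844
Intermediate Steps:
v(A, C) = -2 + A + C
q(p, l) = (-5 + 2*l)*(-2 + 2*l) (q(p, l) = (-2 + l + l)*(-3 + (-2 + l + l)) = (-2 + 2*l)*(-3 + (-2 + 2*l)) = (-2 + 2*l)*(-5 + 2*l) = (-5 + 2*l)*(-2 + 2*l))
q(21, 7)*(-112 - 81) = (2*(-1 + 7)*(-5 + 2*7))*(-112 - 81) = (2*6*(-5 + 14))*(-193) = (2*6*9)*(-193) = 108*(-193) = -20844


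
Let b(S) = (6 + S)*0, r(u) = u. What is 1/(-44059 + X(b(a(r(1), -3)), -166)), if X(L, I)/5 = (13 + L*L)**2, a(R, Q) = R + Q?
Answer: -1/43214 ≈ -2.3141e-5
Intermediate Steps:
a(R, Q) = Q + R
b(S) = 0
X(L, I) = 5*(13 + L**2)**2 (X(L, I) = 5*(13 + L*L)**2 = 5*(13 + L**2)**2)
1/(-44059 + X(b(a(r(1), -3)), -166)) = 1/(-44059 + 5*(13 + 0**2)**2) = 1/(-44059 + 5*(13 + 0)**2) = 1/(-44059 + 5*13**2) = 1/(-44059 + 5*169) = 1/(-44059 + 845) = 1/(-43214) = -1/43214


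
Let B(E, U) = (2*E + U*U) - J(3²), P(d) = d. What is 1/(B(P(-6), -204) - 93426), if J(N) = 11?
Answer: -1/51833 ≈ -1.9293e-5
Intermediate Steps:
B(E, U) = -11 + U² + 2*E (B(E, U) = (2*E + U*U) - 1*11 = (2*E + U²) - 11 = (U² + 2*E) - 11 = -11 + U² + 2*E)
1/(B(P(-6), -204) - 93426) = 1/((-11 + (-204)² + 2*(-6)) - 93426) = 1/((-11 + 41616 - 12) - 93426) = 1/(41593 - 93426) = 1/(-51833) = -1/51833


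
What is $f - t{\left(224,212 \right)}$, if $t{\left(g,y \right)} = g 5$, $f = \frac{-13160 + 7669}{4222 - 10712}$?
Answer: $- \frac{7263309}{6490} \approx -1119.2$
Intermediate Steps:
$f = \frac{5491}{6490}$ ($f = - \frac{5491}{-6490} = \left(-5491\right) \left(- \frac{1}{6490}\right) = \frac{5491}{6490} \approx 0.84607$)
$t{\left(g,y \right)} = 5 g$
$f - t{\left(224,212 \right)} = \frac{5491}{6490} - 5 \cdot 224 = \frac{5491}{6490} - 1120 = - \frac{7263309}{6490}$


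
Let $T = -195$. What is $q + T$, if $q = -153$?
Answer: $-348$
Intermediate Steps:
$q + T = -153 - 195 = -348$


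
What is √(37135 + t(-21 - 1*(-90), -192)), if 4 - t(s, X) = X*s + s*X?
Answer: √63635 ≈ 252.26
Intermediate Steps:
t(s, X) = 4 - 2*X*s (t(s, X) = 4 - (X*s + s*X) = 4 - (X*s + X*s) = 4 - 2*X*s)
√(37135 + t(-21 - 1*(-90), -192)) = √(37135 + (4 - 2*(-192)*(-21 - 1*(-90)))) = √(37135 + (4 - 2*(-192)*(-21 + 90))) = √(37135 + (4 - 2*(-192)*69)) = √(37135 + (4 + 26496)) = √(37135 + 26500) = √63635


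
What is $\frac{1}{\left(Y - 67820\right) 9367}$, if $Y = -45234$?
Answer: $- \frac{1}{1058976818} \approx -9.4431 \cdot 10^{-10}$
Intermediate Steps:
$\frac{1}{\left(Y - 67820\right) 9367} = \frac{1}{\left(-45234 - 67820\right) 9367} = \frac{1}{-113054} \cdot \frac{1}{9367} = \left(- \frac{1}{113054}\right) \frac{1}{9367} = - \frac{1}{1058976818}$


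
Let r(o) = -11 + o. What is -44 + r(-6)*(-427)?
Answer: 7215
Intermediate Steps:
-44 + r(-6)*(-427) = -44 + (-11 - 6)*(-427) = -44 - 17*(-427) = -44 + 7259 = 7215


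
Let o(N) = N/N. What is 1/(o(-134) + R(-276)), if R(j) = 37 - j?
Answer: 1/314 ≈ 0.0031847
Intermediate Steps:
o(N) = 1
1/(o(-134) + R(-276)) = 1/(1 + (37 - 1*(-276))) = 1/(1 + (37 + 276)) = 1/(1 + 313) = 1/314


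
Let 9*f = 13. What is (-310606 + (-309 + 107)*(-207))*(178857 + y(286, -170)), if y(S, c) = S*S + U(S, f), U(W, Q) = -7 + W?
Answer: -70136434144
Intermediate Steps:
f = 13/9 (f = (⅑)*13 = 13/9 ≈ 1.4444)
y(S, c) = -7 + S + S² (y(S, c) = S*S + (-7 + S) = S² + (-7 + S) = -7 + S + S²)
(-310606 + (-309 + 107)*(-207))*(178857 + y(286, -170)) = (-310606 + (-309 + 107)*(-207))*(178857 + (-7 + 286 + 286²)) = (-310606 - 202*(-207))*(178857 + (-7 + 286 + 81796)) = (-310606 + 41814)*(178857 + 82075) = -268792*260932 = -70136434144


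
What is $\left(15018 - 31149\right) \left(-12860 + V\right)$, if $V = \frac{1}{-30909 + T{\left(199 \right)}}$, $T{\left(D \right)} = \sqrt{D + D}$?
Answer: $\frac{198185551273127859}{955365883} + \frac{16131 \sqrt{398}}{955365883} \approx 2.0744 \cdot 10^{8}$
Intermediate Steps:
$T{\left(D \right)} = \sqrt{2} \sqrt{D}$ ($T{\left(D \right)} = \sqrt{2 D} = \sqrt{2} \sqrt{D}$)
$V = \frac{1}{-30909 + \sqrt{398}}$ ($V = \frac{1}{-30909 + \sqrt{2} \sqrt{199}} = \frac{1}{-30909 + \sqrt{398}} \approx -3.2374 \cdot 10^{-5}$)
$\left(15018 - 31149\right) \left(-12860 + V\right) = \left(15018 - 31149\right) \left(-12860 - \left(\frac{30909}{955365883} + \frac{\sqrt{398}}{955365883}\right)\right) = - 16131 \left(- \frac{12286005286289}{955365883} - \frac{\sqrt{398}}{955365883}\right) = \frac{198185551273127859}{955365883} + \frac{16131 \sqrt{398}}{955365883}$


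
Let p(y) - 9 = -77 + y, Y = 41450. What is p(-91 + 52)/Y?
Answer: -107/41450 ≈ -0.0025814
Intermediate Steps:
p(y) = -68 + y (p(y) = 9 + (-77 + y) = -68 + y)
p(-91 + 52)/Y = (-68 + (-91 + 52))/41450 = (-68 - 39)*(1/41450) = -107*1/41450 = -107/41450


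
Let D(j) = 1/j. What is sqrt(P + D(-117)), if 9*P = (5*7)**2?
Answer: 2*sqrt(51753)/39 ≈ 11.666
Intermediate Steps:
P = 1225/9 (P = (5*7)**2/9 = (1/9)*35**2 = (1/9)*1225 = 1225/9 ≈ 136.11)
sqrt(P + D(-117)) = sqrt(1225/9 + 1/(-117)) = sqrt(1225/9 - 1/117) = sqrt(5308/39) = 2*sqrt(51753)/39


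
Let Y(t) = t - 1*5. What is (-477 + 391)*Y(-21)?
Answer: 2236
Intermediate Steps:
Y(t) = -5 + t (Y(t) = t - 5 = -5 + t)
(-477 + 391)*Y(-21) = (-477 + 391)*(-5 - 21) = -86*(-26) = 2236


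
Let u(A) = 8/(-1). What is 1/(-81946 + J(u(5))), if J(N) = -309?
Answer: -1/82255 ≈ -1.2157e-5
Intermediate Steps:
u(A) = -8 (u(A) = 8*(-1) = -8)
1/(-81946 + J(u(5))) = 1/(-81946 - 309) = 1/(-82255) = -1/82255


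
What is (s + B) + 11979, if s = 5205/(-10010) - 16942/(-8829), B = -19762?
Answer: -137544919319/17675658 ≈ -7781.6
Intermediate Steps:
s = 24726895/17675658 (s = 5205*(-1/10010) - 16942*(-1/8829) = -1041/2002 + 16942/8829 = 24726895/17675658 ≈ 1.3989)
(s + B) + 11979 = (24726895/17675658 - 19762) + 11979 = -349281626501/17675658 + 11979 = -137544919319/17675658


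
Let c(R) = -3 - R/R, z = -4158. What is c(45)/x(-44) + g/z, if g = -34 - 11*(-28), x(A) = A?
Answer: 52/2079 ≈ 0.025012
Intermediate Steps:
g = 274 (g = -34 + 308 = 274)
c(R) = -4 (c(R) = -3 - 1*1 = -3 - 1 = -4)
c(45)/x(-44) + g/z = -4/(-44) + 274/(-4158) = -4*(-1/44) + 274*(-1/4158) = 1/11 - 137/2079 = 52/2079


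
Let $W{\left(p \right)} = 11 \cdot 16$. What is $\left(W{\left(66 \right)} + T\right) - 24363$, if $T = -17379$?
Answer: $-41566$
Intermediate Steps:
$W{\left(p \right)} = 176$
$\left(W{\left(66 \right)} + T\right) - 24363 = \left(176 - 17379\right) - 24363 = -17203 - 24363 = -41566$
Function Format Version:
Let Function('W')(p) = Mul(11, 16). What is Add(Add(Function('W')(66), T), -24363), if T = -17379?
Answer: -41566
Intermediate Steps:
Function('W')(p) = 176
Add(Add(Function('W')(66), T), -24363) = Add(Add(176, -17379), -24363) = Add(-17203, -24363) = -41566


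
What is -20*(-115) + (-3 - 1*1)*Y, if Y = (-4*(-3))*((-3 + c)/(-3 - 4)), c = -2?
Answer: 15860/7 ≈ 2265.7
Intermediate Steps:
Y = 60/7 (Y = (-4*(-3))*((-3 - 2)/(-3 - 4)) = 12*(-5/(-7)) = 12*(-5*(-⅐)) = 12*(5/7) = 60/7 ≈ 8.5714)
-20*(-115) + (-3 - 1*1)*Y = -20*(-115) + (-3 - 1*1)*(60/7) = 2300 + (-3 - 1)*(60/7) = 2300 - 4*60/7 = 2300 - 240/7 = 15860/7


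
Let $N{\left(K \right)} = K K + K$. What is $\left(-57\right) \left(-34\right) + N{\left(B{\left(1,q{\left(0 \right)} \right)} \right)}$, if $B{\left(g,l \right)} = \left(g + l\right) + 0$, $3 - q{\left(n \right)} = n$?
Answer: $1958$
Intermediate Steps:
$q{\left(n \right)} = 3 - n$
$B{\left(g,l \right)} = g + l$
$N{\left(K \right)} = K + K^{2}$ ($N{\left(K \right)} = K^{2} + K = K + K^{2}$)
$\left(-57\right) \left(-34\right) + N{\left(B{\left(1,q{\left(0 \right)} \right)} \right)} = \left(-57\right) \left(-34\right) + \left(1 + \left(3 - 0\right)\right) \left(1 + \left(1 + \left(3 - 0\right)\right)\right) = 1938 + \left(1 + \left(3 + 0\right)\right) \left(1 + \left(1 + \left(3 + 0\right)\right)\right) = 1938 + \left(1 + 3\right) \left(1 + \left(1 + 3\right)\right) = 1938 + 4 \left(1 + 4\right) = 1938 + 4 \cdot 5 = 1938 + 20 = 1958$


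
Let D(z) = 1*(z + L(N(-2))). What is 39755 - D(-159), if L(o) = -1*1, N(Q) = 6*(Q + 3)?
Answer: 39915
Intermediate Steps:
N(Q) = 18 + 6*Q (N(Q) = 6*(3 + Q) = 18 + 6*Q)
L(o) = -1
D(z) = -1 + z (D(z) = 1*(z - 1) = 1*(-1 + z) = -1 + z)
39755 - D(-159) = 39755 - (-1 - 159) = 39755 - 1*(-160) = 39755 + 160 = 39915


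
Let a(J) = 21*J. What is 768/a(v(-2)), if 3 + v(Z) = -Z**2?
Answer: -256/49 ≈ -5.2245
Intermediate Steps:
v(Z) = -3 - Z**2
768/a(v(-2)) = 768/((21*(-3 - 1*(-2)**2))) = 768/((21*(-3 - 1*4))) = 768/((21*(-3 - 4))) = 768/((21*(-7))) = 768/(-147) = 768*(-1/147) = -256/49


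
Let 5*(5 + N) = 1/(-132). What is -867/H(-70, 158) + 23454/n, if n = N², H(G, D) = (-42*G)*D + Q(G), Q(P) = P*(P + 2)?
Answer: 4794418955718933/5113556917280 ≈ 937.59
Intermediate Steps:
Q(P) = P*(2 + P)
N = -3301/660 (N = -5 + (⅕)/(-132) = -5 + (⅕)*(-1/132) = -5 - 1/660 = -3301/660 ≈ -5.0015)
H(G, D) = G*(2 + G) - 42*D*G (H(G, D) = (-42*G)*D + G*(2 + G) = -42*D*G + G*(2 + G) = G*(2 + G) - 42*D*G)
n = 10896601/435600 (n = (-3301/660)² = 10896601/435600 ≈ 25.015)
-867/H(-70, 158) + 23454/n = -867*(-1/(70*(2 - 70 - 42*158))) + 23454/(10896601/435600) = -867*(-1/(70*(2 - 70 - 6636))) + 23454*(435600/10896601) = -867/((-70*(-6704))) + 10216562400/10896601 = -867/469280 + 10216562400/10896601 = 4794418955718933/5113556917280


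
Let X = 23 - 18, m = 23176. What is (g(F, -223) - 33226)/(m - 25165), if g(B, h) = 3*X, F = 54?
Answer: 33211/1989 ≈ 16.697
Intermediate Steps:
X = 5
g(B, h) = 15 (g(B, h) = 3*5 = 15)
(g(F, -223) - 33226)/(m - 25165) = (15 - 33226)/(23176 - 25165) = -33211/(-1989) = -33211*(-1/1989) = 33211/1989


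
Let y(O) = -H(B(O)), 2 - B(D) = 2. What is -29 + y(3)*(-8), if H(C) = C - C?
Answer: -29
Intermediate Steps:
B(D) = 0 (B(D) = 2 - 1*2 = 2 - 2 = 0)
H(C) = 0
y(O) = 0 (y(O) = -1*0 = 0)
-29 + y(3)*(-8) = -29 + 0*(-8) = -29 + 0 = -29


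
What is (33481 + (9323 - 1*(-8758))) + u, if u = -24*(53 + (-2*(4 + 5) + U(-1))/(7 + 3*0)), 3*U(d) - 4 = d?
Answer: 352438/7 ≈ 50348.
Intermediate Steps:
U(d) = 4/3 + d/3
u = -8496/7 (u = -24*(53 + (-2*(4 + 5) + (4/3 + (1/3)*(-1)))/(7 + 3*0)) = -24*(53 + (-2*9 + (4/3 - 1/3))/(7 + 0)) = -24*(53 + (-18 + 1)/7) = -24*(53 - 17*1/7) = -24*(53 - 17/7) = -24*354/7 = -8496/7 ≈ -1213.7)
(33481 + (9323 - 1*(-8758))) + u = (33481 + (9323 - 1*(-8758))) - 8496/7 = (33481 + (9323 + 8758)) - 8496/7 = (33481 + 18081) - 8496/7 = 51562 - 8496/7 = 352438/7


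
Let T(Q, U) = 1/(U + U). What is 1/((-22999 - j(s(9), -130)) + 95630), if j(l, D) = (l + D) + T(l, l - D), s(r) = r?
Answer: 278/20225055 ≈ 1.3745e-5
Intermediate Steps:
T(Q, U) = 1/(2*U)
j(l, D) = D + l + 1/(2*(l - D)) (j(l, D) = (l + D) + 1/(2*(l - D)) = (D + l) + 1/(2*(l - D)) = D + l + 1/(2*(l - D)))
1/((-22999 - j(s(9), -130)) + 95630) = 1/((-22999 - (-½ + (-130 + 9)*(-130 - 1*9))/(-130 - 1*9)) + 95630) = 1/((-22999 - (-½ - 121*(-130 - 9))/(-130 - 9)) + 95630) = 1/((-22999 - (-½ - 121*(-139))/(-139)) + 95630) = 1/((-22999 - (-1)*(-½ + 16819)/139) + 95630) = 1/((-22999 - (-1)*33637/(139*2)) + 95630) = 1/((-22999 - 1*(-33637/278)) + 95630) = 1/((-22999 + 33637/278) + 95630) = 1/(-6360085/278 + 95630) = 1/(20225055/278) = 278/20225055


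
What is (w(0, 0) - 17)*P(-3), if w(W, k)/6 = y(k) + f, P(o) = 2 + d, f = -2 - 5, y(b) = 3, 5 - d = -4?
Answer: -451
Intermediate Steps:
d = 9 (d = 5 - 1*(-4) = 5 + 4 = 9)
f = -7
P(o) = 11 (P(o) = 2 + 9 = 11)
w(W, k) = -24 (w(W, k) = 6*(3 - 7) = 6*(-4) = -24)
(w(0, 0) - 17)*P(-3) = (-24 - 17)*11 = -41*11 = -451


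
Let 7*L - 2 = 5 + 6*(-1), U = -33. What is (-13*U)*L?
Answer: 429/7 ≈ 61.286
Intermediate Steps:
L = 1/7 (L = 2/7 + (5 + 6*(-1))/7 = 2/7 + (5 - 6)/7 = 2/7 + (1/7)*(-1) = 2/7 - 1/7 = 1/7 ≈ 0.14286)
(-13*U)*L = -13*(-33)*(1/7) = 429*(1/7) = 429/7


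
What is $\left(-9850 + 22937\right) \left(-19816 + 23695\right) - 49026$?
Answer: $50715447$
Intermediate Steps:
$\left(-9850 + 22937\right) \left(-19816 + 23695\right) - 49026 = 13087 \cdot 3879 - 49026 = 50764473 - 49026 = 50715447$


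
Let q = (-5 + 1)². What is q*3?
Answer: 48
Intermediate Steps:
q = 16 (q = (-4)² = 16)
q*3 = 16*3 = 48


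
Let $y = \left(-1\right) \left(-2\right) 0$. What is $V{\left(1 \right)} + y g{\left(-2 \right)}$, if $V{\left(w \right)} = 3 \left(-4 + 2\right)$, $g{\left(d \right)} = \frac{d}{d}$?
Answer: $-6$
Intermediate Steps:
$g{\left(d \right)} = 1$
$y = 0$ ($y = 2 \cdot 0 = 0$)
$V{\left(w \right)} = -6$ ($V{\left(w \right)} = 3 \left(-2\right) = -6$)
$V{\left(1 \right)} + y g{\left(-2 \right)} = -6 + 0 \cdot 1 = -6 + 0 = -6$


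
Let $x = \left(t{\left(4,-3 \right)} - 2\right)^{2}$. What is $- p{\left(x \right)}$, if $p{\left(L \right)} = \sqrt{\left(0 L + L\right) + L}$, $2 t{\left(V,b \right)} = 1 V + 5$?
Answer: $- \frac{5 \sqrt{2}}{2} \approx -3.5355$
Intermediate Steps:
$t{\left(V,b \right)} = \frac{5}{2} + \frac{V}{2}$ ($t{\left(V,b \right)} = \frac{1 V + 5}{2} = \frac{V + 5}{2} = \frac{5 + V}{2} = \frac{5}{2} + \frac{V}{2}$)
$x = \frac{25}{4}$ ($x = \left(\left(\frac{5}{2} + \frac{1}{2} \cdot 4\right) - 2\right)^{2} = \left(\left(\frac{5}{2} + 2\right) - 2\right)^{2} = \left(\frac{9}{2} - 2\right)^{2} = \left(\frac{5}{2}\right)^{2} = \frac{25}{4} \approx 6.25$)
$p{\left(L \right)} = \sqrt{2} \sqrt{L}$ ($p{\left(L \right)} = \sqrt{\left(0 + L\right) + L} = \sqrt{L + L} = \sqrt{2 L} = \sqrt{2} \sqrt{L}$)
$- p{\left(x \right)} = - \sqrt{2} \sqrt{\frac{25}{4}} = - \frac{\sqrt{2} \cdot 5}{2} = - \frac{5 \sqrt{2}}{2}$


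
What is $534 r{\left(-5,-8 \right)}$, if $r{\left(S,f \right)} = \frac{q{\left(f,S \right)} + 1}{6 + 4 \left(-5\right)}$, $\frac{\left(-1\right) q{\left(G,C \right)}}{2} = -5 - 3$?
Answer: $- \frac{4539}{7} \approx -648.43$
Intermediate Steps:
$q{\left(G,C \right)} = 16$ ($q{\left(G,C \right)} = - 2 \left(-5 - 3\right) = \left(-2\right) \left(-8\right) = 16$)
$r{\left(S,f \right)} = - \frac{17}{14}$ ($r{\left(S,f \right)} = \frac{16 + 1}{6 + 4 \left(-5\right)} = \frac{17}{6 - 20} = \frac{17}{-14} = 17 \left(- \frac{1}{14}\right) = - \frac{17}{14}$)
$534 r{\left(-5,-8 \right)} = 534 \left(- \frac{17}{14}\right) = - \frac{4539}{7}$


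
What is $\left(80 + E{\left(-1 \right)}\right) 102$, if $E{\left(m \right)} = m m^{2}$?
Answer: $8058$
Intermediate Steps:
$E{\left(m \right)} = m^{3}$
$\left(80 + E{\left(-1 \right)}\right) 102 = \left(80 + \left(-1\right)^{3}\right) 102 = \left(80 - 1\right) 102 = 79 \cdot 102 = 8058$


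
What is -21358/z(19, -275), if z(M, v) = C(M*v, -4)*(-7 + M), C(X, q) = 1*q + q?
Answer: 10679/48 ≈ 222.48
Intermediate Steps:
C(X, q) = 2*q (C(X, q) = q + q = 2*q)
z(M, v) = 56 - 8*M (z(M, v) = (2*(-4))*(-7 + M) = -8*(-7 + M) = 56 - 8*M)
-21358/z(19, -275) = -21358/(56 - 8*19) = -21358/(56 - 152) = -21358/(-96) = -21358*(-1/96) = 10679/48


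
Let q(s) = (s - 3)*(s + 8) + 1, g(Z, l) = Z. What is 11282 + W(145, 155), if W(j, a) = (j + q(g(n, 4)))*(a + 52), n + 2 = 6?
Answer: 43988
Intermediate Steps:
n = 4 (n = -2 + 6 = 4)
q(s) = 1 + (-3 + s)*(8 + s) (q(s) = (-3 + s)*(8 + s) + 1 = 1 + (-3 + s)*(8 + s))
W(j, a) = (13 + j)*(52 + a) (W(j, a) = (j + (-23 + 4**2 + 5*4))*(a + 52) = (j + (-23 + 16 + 20))*(52 + a) = (j + 13)*(52 + a) = (13 + j)*(52 + a))
11282 + W(145, 155) = 11282 + (676 + 13*155 + 52*145 + 155*145) = 11282 + (676 + 2015 + 7540 + 22475) = 11282 + 32706 = 43988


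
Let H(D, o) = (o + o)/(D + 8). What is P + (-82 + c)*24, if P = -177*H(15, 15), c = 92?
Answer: 210/23 ≈ 9.1304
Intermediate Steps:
H(D, o) = 2*o/(8 + D) (H(D, o) = (2*o)/(8 + D) = 2*o/(8 + D))
P = -5310/23 (P = -354*15/(8 + 15) = -354*15/23 = -177*30/23 = -5310/23 ≈ -230.87)
P + (-82 + c)*24 = -5310/23 + (-82 + 92)*24 = -5310/23 + 10*24 = -5310/23 + 240 = 210/23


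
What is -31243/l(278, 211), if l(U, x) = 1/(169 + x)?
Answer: -11872340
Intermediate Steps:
-31243/l(278, 211) = -31243/(1/(169 + 211)) = -31243/(1/380) = -31243/1/380 = -31243*380 = -11872340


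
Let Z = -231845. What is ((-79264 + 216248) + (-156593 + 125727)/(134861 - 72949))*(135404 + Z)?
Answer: -408954325436511/30956 ≈ -1.3211e+10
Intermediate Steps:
((-79264 + 216248) + (-156593 + 125727)/(134861 - 72949))*(135404 + Z) = ((-79264 + 216248) + (-156593 + 125727)/(134861 - 72949))*(135404 - 231845) = (136984 - 30866/61912)*(-96441) = (136984 - 30866*1/61912)*(-96441) = (136984 - 15433/30956)*(-96441) = (4240461271/30956)*(-96441) = -408954325436511/30956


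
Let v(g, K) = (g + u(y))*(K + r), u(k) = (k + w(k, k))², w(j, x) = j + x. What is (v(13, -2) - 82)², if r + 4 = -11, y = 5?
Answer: 17040384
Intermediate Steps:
u(k) = 9*k² (u(k) = (k + (k + k))² = (k + 2*k)² = (3*k)² = 9*k²)
r = -15 (r = -4 - 11 = -15)
v(g, K) = (-15 + K)*(225 + g) (v(g, K) = (g + 9*5²)*(K - 15) = (g + 9*25)*(-15 + K) = (g + 225)*(-15 + K) = (225 + g)*(-15 + K) = (-15 + K)*(225 + g))
(v(13, -2) - 82)² = ((-3375 - 15*13 + 225*(-2) - 2*13) - 82)² = ((-3375 - 195 - 450 - 26) - 82)² = (-4046 - 82)² = (-4128)² = 17040384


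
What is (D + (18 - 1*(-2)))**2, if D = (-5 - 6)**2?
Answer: 19881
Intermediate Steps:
D = 121 (D = (-11)**2 = 121)
(D + (18 - 1*(-2)))**2 = (121 + (18 - 1*(-2)))**2 = (121 + (18 + 2))**2 = (121 + 20)**2 = 141**2 = 19881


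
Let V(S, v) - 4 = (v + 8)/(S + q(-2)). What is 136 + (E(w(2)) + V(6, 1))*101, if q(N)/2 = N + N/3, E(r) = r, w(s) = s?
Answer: 4211/2 ≈ 2105.5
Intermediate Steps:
q(N) = 8*N/3 (q(N) = 2*(N + N/3) = 2*(4*N/3) = 8*N/3)
V(S, v) = 4 + (8 + v)/(-16/3 + S) (V(S, v) = 4 + (v + 8)/(S + (8/3)*(-2)) = 4 + (8 + v)/(S - 16/3) = 4 + (8 + v)/(-16/3 + S))
136 + (E(w(2)) + V(6, 1))*101 = 136 + (2 + (-40 + 3*1 + 12*6)/(-16 + 3*6))*101 = 136 + (2 + (-40 + 3 + 72)/(-16 + 18))*101 = 136 + (2 + 35/2)*101 = 136 + (39/2)*101 = 136 + 3939/2 = 4211/2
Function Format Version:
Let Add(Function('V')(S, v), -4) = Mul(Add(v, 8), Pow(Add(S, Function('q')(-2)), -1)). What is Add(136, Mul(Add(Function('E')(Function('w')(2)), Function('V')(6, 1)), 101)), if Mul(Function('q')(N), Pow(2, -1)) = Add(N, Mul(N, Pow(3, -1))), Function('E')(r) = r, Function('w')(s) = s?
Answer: Rational(4211, 2) ≈ 2105.5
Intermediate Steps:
Function('q')(N) = Mul(Rational(8, 3), N) (Function('q')(N) = Mul(2, Add(N, Mul(N, Pow(3, -1)))) = Mul(2, Add(N, Mul(N, Rational(1, 3)))) = Mul(2, Add(N, Mul(Rational(1, 3), N))) = Mul(2, Mul(Rational(4, 3), N)) = Mul(Rational(8, 3), N))
Function('V')(S, v) = Add(4, Mul(Pow(Add(Rational(-16, 3), S), -1), Add(8, v))) (Function('V')(S, v) = Add(4, Mul(Add(v, 8), Pow(Add(S, Mul(Rational(8, 3), -2)), -1))) = Add(4, Mul(Add(8, v), Pow(Add(S, Rational(-16, 3)), -1))) = Add(4, Mul(Add(8, v), Pow(Add(Rational(-16, 3), S), -1))) = Add(4, Mul(Pow(Add(Rational(-16, 3), S), -1), Add(8, v))))
Add(136, Mul(Add(Function('E')(Function('w')(2)), Function('V')(6, 1)), 101)) = Add(136, Mul(Add(2, Mul(Pow(Add(-16, Mul(3, 6)), -1), Add(-40, Mul(3, 1), Mul(12, 6)))), 101)) = Add(136, Mul(Add(2, Mul(Pow(Add(-16, 18), -1), Add(-40, 3, 72))), 101)) = Add(136, Mul(Add(2, Mul(Pow(2, -1), 35)), 101)) = Add(136, Mul(Add(2, Mul(Rational(1, 2), 35)), 101)) = Add(136, Mul(Add(2, Rational(35, 2)), 101)) = Add(136, Mul(Rational(39, 2), 101)) = Add(136, Rational(3939, 2)) = Rational(4211, 2)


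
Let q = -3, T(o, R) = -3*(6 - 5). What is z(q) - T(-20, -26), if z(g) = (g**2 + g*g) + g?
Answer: 18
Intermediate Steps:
T(o, R) = -3 (T(o, R) = -3*1 = -3)
z(g) = g + 2*g**2 (z(g) = (g**2 + g**2) + g = 2*g**2 + g = g + 2*g**2)
z(q) - T(-20, -26) = -3*(1 + 2*(-3)) - 1*(-3) = -3*(1 - 6) + 3 = -3*(-5) + 3 = 15 + 3 = 18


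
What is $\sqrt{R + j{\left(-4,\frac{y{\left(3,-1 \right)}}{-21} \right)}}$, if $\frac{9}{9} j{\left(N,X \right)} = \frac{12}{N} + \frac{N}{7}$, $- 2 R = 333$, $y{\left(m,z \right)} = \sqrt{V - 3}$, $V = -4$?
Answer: $\frac{i \sqrt{33334}}{14} \approx 13.041 i$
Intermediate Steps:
$y{\left(m,z \right)} = i \sqrt{7}$ ($y{\left(m,z \right)} = \sqrt{-4 - 3} = \sqrt{-7} = i \sqrt{7}$)
$R = - \frac{333}{2}$ ($R = \left(- \frac{1}{2}\right) 333 = - \frac{333}{2} \approx -166.5$)
$j{\left(N,X \right)} = \frac{12}{N} + \frac{N}{7}$
$\sqrt{R + j{\left(-4,\frac{y{\left(3,-1 \right)}}{-21} \right)}} = \sqrt{- \frac{333}{2} + \left(\frac{12}{-4} + \frac{1}{7} \left(-4\right)\right)} = \sqrt{- \frac{333}{2} + \left(12 \left(- \frac{1}{4}\right) - \frac{4}{7}\right)} = \sqrt{- \frac{333}{2} - \frac{25}{7}} = \sqrt{- \frac{2381}{14}} = \frac{i \sqrt{33334}}{14}$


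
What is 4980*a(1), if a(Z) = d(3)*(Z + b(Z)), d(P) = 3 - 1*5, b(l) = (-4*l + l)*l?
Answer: 19920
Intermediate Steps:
b(l) = -3*l**2 (b(l) = (-3*l)*l = -3*l**2)
d(P) = -2 (d(P) = 3 - 5 = -2)
a(Z) = -2*Z + 6*Z**2 (a(Z) = -2*(Z - 3*Z**2) = -2*Z + 6*Z**2)
4980*a(1) = 4980*(2*1*(-1 + 3*1)) = 4980*(2*1*(-1 + 3)) = 4980*(2*1*2) = 4980*4 = 19920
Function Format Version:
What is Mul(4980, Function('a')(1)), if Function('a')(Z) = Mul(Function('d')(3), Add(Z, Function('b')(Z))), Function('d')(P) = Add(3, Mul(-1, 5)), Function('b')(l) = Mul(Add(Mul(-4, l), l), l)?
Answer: 19920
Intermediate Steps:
Function('b')(l) = Mul(-3, Pow(l, 2)) (Function('b')(l) = Mul(Mul(-3, l), l) = Mul(-3, Pow(l, 2)))
Function('d')(P) = -2 (Function('d')(P) = Add(3, -5) = -2)
Function('a')(Z) = Add(Mul(-2, Z), Mul(6, Pow(Z, 2))) (Function('a')(Z) = Mul(-2, Add(Z, Mul(-3, Pow(Z, 2)))) = Add(Mul(-2, Z), Mul(6, Pow(Z, 2))))
Mul(4980, Function('a')(1)) = Mul(4980, Mul(2, 1, Add(-1, Mul(3, 1)))) = Mul(4980, Mul(2, 1, Add(-1, 3))) = Mul(4980, Mul(2, 1, 2)) = Mul(4980, 4) = 19920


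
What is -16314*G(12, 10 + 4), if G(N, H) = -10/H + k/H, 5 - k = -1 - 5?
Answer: -8157/7 ≈ -1165.3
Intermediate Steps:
k = 11 (k = 5 - (-1 - 5) = 5 - 1*(-6) = 5 + 6 = 11)
G(N, H) = 1/H (G(N, H) = -10/H + 11/H = 1/H)
-16314*G(12, 10 + 4) = -16314/(10 + 4) = -16314/14 = -16314*1/14 = -8157/7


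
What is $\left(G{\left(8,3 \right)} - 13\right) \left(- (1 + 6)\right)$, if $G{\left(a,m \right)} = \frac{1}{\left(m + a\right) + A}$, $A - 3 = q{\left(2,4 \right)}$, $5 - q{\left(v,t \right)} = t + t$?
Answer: $\frac{994}{11} \approx 90.364$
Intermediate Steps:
$q{\left(v,t \right)} = 5 - 2 t$ ($q{\left(v,t \right)} = 5 - \left(t + t\right) = 5 - 2 t$)
$A = 0$ ($A = 3 + \left(5 - 8\right) = 3 - 3 = 0$)
$G{\left(a,m \right)} = \frac{1}{a + m}$ ($G{\left(a,m \right)} = \frac{1}{\left(m + a\right) + 0} = \frac{1}{\left(a + m\right) + 0} = \frac{1}{a + m}$)
$\left(G{\left(8,3 \right)} - 13\right) \left(- (1 + 6)\right) = \left(\frac{1}{8 + 3} - 13\right) \left(- (1 + 6)\right) = \left(\frac{1}{11} - 13\right) \left(\left(-1\right) 7\right) = \left(\frac{1}{11} - 13\right) \left(-7\right) = \left(- \frac{142}{11}\right) \left(-7\right) = \frac{994}{11}$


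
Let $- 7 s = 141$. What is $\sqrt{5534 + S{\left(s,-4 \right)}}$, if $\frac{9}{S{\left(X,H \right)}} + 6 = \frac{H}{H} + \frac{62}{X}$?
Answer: $\frac{\sqrt{7177929023}}{1139} \approx 74.383$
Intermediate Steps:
$s = - \frac{141}{7}$ ($s = \left(- \frac{1}{7}\right) 141 = - \frac{141}{7} \approx -20.143$)
$S{\left(X,H \right)} = \frac{9}{-5 + \frac{62}{X}}$ ($S{\left(X,H \right)} = \frac{9}{-6 + \left(\frac{H}{H} + \frac{62}{X}\right)} = \frac{9}{-6 + \left(1 + \frac{62}{X}\right)} = \frac{9}{-5 + \frac{62}{X}}$)
$\sqrt{5534 + S{\left(s,-4 \right)}} = \sqrt{5534 - - \frac{1269}{7 \left(-62 + 5 \left(- \frac{141}{7}\right)\right)}} = \sqrt{5534 - - \frac{1269}{7 \left(-62 - \frac{705}{7}\right)}} = \sqrt{5534 - - \frac{1269}{7 \left(- \frac{1139}{7}\right)}} = \sqrt{5534 - \left(- \frac{1269}{7}\right) \left(- \frac{7}{1139}\right)} = \sqrt{5534 - \frac{1269}{1139}} = \sqrt{\frac{6301957}{1139}} = \frac{\sqrt{7177929023}}{1139}$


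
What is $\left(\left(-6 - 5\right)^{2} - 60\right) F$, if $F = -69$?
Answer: $-4209$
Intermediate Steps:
$\left(\left(-6 - 5\right)^{2} - 60\right) F = \left(\left(-6 - 5\right)^{2} - 60\right) \left(-69\right) = \left(\left(-11\right)^{2} - 60\right) \left(-69\right) = \left(121 - 60\right) \left(-69\right) = 61 \left(-69\right) = -4209$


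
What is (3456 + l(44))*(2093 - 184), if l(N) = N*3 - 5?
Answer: 6839947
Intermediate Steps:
l(N) = -5 + 3*N (l(N) = 3*N - 5 = -5 + 3*N)
(3456 + l(44))*(2093 - 184) = (3456 + (-5 + 3*44))*(2093 - 184) = (3456 + (-5 + 132))*1909 = (3456 + 127)*1909 = 3583*1909 = 6839947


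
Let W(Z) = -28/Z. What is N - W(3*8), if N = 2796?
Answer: 16783/6 ≈ 2797.2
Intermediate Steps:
N - W(3*8) = 2796 - (-28)/(3*8) = 2796 - (-28)/24 = 2796 - 1*(-7/6) = 2796 + 7/6 = 16783/6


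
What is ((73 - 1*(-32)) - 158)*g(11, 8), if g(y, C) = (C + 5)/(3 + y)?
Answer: -689/14 ≈ -49.214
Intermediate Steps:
g(y, C) = (5 + C)/(3 + y)
((73 - 1*(-32)) - 158)*g(11, 8) = ((73 - 1*(-32)) - 158)*((5 + 8)/(3 + 11)) = ((73 + 32) - 158)*(13/14) = (105 - 158)*((1/14)*13) = -53*13/14 = -689/14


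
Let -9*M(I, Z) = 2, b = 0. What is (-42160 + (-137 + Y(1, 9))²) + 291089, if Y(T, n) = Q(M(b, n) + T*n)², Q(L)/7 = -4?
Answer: 667538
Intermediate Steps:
M(I, Z) = -2/9 (M(I, Z) = -⅑*2 = -2/9)
Q(L) = -28 (Q(L) = 7*(-4) = -28)
Y(T, n) = 784 (Y(T, n) = (-28)² = 784)
(-42160 + (-137 + Y(1, 9))²) + 291089 = (-42160 + (-137 + 784)²) + 291089 = (-42160 + 647²) + 291089 = (-42160 + 418609) + 291089 = 376449 + 291089 = 667538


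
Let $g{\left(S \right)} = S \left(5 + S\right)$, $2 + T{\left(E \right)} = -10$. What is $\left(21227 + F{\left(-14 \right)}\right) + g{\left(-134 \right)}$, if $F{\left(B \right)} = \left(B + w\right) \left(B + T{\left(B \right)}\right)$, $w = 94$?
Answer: $36433$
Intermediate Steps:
$T{\left(E \right)} = -12$ ($T{\left(E \right)} = -2 - 10 = -12$)
$F{\left(B \right)} = \left(-12 + B\right) \left(94 + B\right)$ ($F{\left(B \right)} = \left(B + 94\right) \left(B - 12\right) = \left(94 + B\right) \left(-12 + B\right) = \left(-12 + B\right) \left(94 + B\right)$)
$\left(21227 + F{\left(-14 \right)}\right) + g{\left(-134 \right)} = \left(21227 + \left(-1128 + \left(-14\right)^{2} + 82 \left(-14\right)\right)\right) - 134 \left(5 - 134\right) = \left(21227 - 2080\right) - -17286 = \left(21227 - 2080\right) + 17286 = 19147 + 17286 = 36433$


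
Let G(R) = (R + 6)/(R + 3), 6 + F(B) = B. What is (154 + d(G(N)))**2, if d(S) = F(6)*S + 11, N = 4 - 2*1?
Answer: 27225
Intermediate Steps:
F(B) = -6 + B
N = 2 (N = 4 - 2 = 2)
G(R) = (6 + R)/(3 + R)
d(S) = 11 (d(S) = (-6 + 6)*S + 11 = 0*S + 11 = 0 + 11 = 11)
(154 + d(G(N)))**2 = (154 + 11)**2 = 165**2 = 27225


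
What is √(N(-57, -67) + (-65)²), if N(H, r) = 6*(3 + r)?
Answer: √3841 ≈ 61.976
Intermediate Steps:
N(H, r) = 18 + 6*r
√(N(-57, -67) + (-65)²) = √((18 + 6*(-67)) + (-65)²) = √((18 - 402) + 4225) = √(-384 + 4225) = √3841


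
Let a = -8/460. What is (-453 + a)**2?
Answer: 2714097409/13225 ≈ 2.0522e+5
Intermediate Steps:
a = -2/115 (a = -8*1/460 = -2/115 ≈ -0.017391)
(-453 + a)**2 = (-453 - 2/115)**2 = (-52097/115)**2 = 2714097409/13225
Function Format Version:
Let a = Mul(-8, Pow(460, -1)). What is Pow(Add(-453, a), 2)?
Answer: Rational(2714097409, 13225) ≈ 2.0522e+5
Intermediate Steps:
a = Rational(-2, 115) (a = Mul(-8, Rational(1, 460)) = Rational(-2, 115) ≈ -0.017391)
Pow(Add(-453, a), 2) = Pow(Add(-453, Rational(-2, 115)), 2) = Pow(Rational(-52097, 115), 2) = Rational(2714097409, 13225)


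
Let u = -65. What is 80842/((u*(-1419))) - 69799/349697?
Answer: 21832294109/32254302795 ≈ 0.67688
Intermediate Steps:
80842/((u*(-1419))) - 69799/349697 = 80842/((-65*(-1419))) - 69799/349697 = 80842/92235 - 69799*1/349697 = 80842*(1/92235) - 69799/349697 = 80842/92235 - 69799/349697 = 21832294109/32254302795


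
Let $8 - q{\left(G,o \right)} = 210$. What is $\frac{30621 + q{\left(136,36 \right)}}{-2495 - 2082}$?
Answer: $- \frac{30419}{4577} \approx -6.6461$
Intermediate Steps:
$q{\left(G,o \right)} = -202$ ($q{\left(G,o \right)} = 8 - 210 = -202$)
$\frac{30621 + q{\left(136,36 \right)}}{-2495 - 2082} = \frac{30621 - 202}{-2495 - 2082} = \frac{30419}{-4577} = 30419 \left(- \frac{1}{4577}\right) = - \frac{30419}{4577}$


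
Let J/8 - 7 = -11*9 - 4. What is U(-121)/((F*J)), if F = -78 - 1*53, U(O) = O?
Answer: -121/100608 ≈ -0.0012027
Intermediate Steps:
F = -131 (F = -78 - 53 = -131)
J = -768 (J = 56 + 8*(-11*9 - 4) = 56 + 8*(-99 - 4) = 56 + 8*(-103) = 56 - 824 = -768)
U(-121)/((F*J)) = -121/((-131*(-768))) = -121/100608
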